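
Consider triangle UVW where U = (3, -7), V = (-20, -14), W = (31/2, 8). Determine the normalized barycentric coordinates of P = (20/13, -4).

Signed area of the reference triangle: [UVW] = ½·(3·(-14−8) + (-20)·(8−(-7)) + (31/2)·(-7−(-14))) = ½·(-66 − 300 + 217/2) = -515/4.
[PVW] = ½·((20/13)·(-14−8) + (-20)·(8−(-4)) + (31/2)·(-4−(-14))) = ½·(-440/13 − 240 + 155) = -1545/26, so the U-coordinate is (-1545/26)/(-515/4) = 6/13.
[UPW] = ½·(3·(-4−8) + (20/13)·(8−(-7)) + (31/2)·(-7−(-4))) = ½·(-36 + 300/13 − 93/2) = -1545/52, so the V-coordinate is 3/13.
[UVP] = ½·(3·(-14−(-4)) + (-20)·(-4−(-7)) + (20/13)·(-7−(-14))) = ½·(-30 − 60 + 140/13) = -515/13, so the W-coordinate is 4/13.
Check: 6/13 + 3/13 + 4/13 = 1.

(6/13, 3/13, 4/13)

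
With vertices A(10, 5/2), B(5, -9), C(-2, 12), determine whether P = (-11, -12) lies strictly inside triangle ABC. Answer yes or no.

Barycentric coordinates of P: (-102/53, 747/371, 338/371).
The three coordinates are negative, positive, positive; a point is interior exactly when all three are positive.

no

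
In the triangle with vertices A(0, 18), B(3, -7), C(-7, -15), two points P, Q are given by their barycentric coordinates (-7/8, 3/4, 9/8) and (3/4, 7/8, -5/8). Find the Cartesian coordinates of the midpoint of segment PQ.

Barycentric coordinates of the midpoint are the average: (-1/16, 13/16, 1/4).
Converting: (-1/16)·A + (13/16)·B + (1/4)·C = (11/16, -169/16).

(11/16, -169/16)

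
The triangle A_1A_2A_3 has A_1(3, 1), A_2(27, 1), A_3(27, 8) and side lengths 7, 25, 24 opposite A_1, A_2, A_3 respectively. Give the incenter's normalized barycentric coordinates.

The incenter has barycentric coordinates proportional to the opposite side lengths: (7 : 25 : 24).
Normalizing by 7+25+24 = 56 gives (1/8, 25/56, 3/7).

(1/8, 25/56, 3/7)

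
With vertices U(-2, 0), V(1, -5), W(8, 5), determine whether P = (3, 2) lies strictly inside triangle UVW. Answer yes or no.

yes

Barycentric coordinates of P: (29/65, 1/13, 31/65).
The three coordinates are positive, positive, positive; a point is interior exactly when all three are positive.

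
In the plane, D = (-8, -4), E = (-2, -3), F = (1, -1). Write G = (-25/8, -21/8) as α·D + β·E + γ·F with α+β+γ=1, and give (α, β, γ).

(3/8, 1/4, 3/8)

Signed area of the reference triangle: [DEF] = ½·((-8)·(-3−(-1)) + (-2)·(-1−(-4)) + 1·(-4−(-3))) = ½·(16 − 6 − 1) = 9/2.
[GEF] = ½·((-25/8)·(-3−(-1)) + (-2)·(-1−(-21/8)) + 1·(-21/8−(-3))) = ½·(25/4 − 13/4 + 3/8) = 27/16, so the D-coordinate is (27/16)/(9/2) = 3/8.
[DGF] = ½·((-8)·(-21/8−(-1)) + (-25/8)·(-1−(-4)) + 1·(-4−(-21/8))) = ½·(13 − 75/8 − 11/8) = 9/8, so the E-coordinate is 1/4.
[DEG] = ½·((-8)·(-3−(-21/8)) + (-2)·(-21/8−(-4)) + (-25/8)·(-4−(-3))) = ½·(3 − 11/4 + 25/8) = 27/16, so the F-coordinate is 3/8.
Check: 3/8 + 1/4 + 3/8 = 1.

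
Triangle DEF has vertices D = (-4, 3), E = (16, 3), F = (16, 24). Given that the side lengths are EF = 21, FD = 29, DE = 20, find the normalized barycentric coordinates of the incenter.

(3/10, 29/70, 2/7)

The incenter has barycentric coordinates proportional to the opposite side lengths: (21 : 29 : 20).
Normalizing by 21+29+20 = 70 gives (3/10, 29/70, 2/7).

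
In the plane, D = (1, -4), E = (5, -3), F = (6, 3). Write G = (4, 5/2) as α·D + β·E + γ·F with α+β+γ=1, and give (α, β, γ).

(1/2, -1/2, 1)

Signed area of the reference triangle: [DEF] = ½·(1·(-3−3) + 5·(3−(-4)) + 6·(-4−(-3))) = ½·(-6 + 35 − 6) = 23/2.
[GEF] = ½·(4·(-3−3) + 5·(3−(5/2)) + 6·(5/2−(-3))) = ½·(-24 + 5/2 + 33) = 23/4, so the D-coordinate is (23/4)/(23/2) = 1/2.
[DGF] = ½·(1·(5/2−3) + 4·(3−(-4)) + 6·(-4−(5/2))) = ½·(-1/2 + 28 − 39) = -23/4, so the E-coordinate is -1/2.
[DEG] = ½·(1·(-3−(5/2)) + 5·(5/2−(-4)) + 4·(-4−(-3))) = ½·(-11/2 + 65/2 − 4) = 23/2, so the F-coordinate is 1.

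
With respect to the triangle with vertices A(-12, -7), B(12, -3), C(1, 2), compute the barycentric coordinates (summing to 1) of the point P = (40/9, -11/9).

(1/9, 4/9, 4/9)

Signed area of the reference triangle: [ABC] = ½·((-12)·(-3−2) + 12·(2−(-7)) + 1·(-7−(-3))) = ½·(60 + 108 − 4) = 82.
[PBC] = ½·((40/9)·(-3−2) + 12·(2−(-11/9)) + 1·(-11/9−(-3))) = ½·(-200/9 + 116/3 + 16/9) = 82/9, so the A-coordinate is (82/9)/82 = 1/9.
[APC] = ½·((-12)·(-11/9−2) + (40/9)·(2−(-7)) + 1·(-7−(-11/9))) = ½·(116/3 + 40 − 52/9) = 328/9, so the B-coordinate is 4/9.
[ABP] = ½·((-12)·(-3−(-11/9)) + 12·(-11/9−(-7)) + (40/9)·(-7−(-3))) = ½·(64/3 + 208/3 − 160/9) = 328/9, so the C-coordinate is 4/9.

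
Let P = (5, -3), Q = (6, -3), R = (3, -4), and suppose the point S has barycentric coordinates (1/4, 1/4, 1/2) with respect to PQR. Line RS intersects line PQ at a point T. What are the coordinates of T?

(11/2, -3)

Line RS meets PQ where the R-coordinate vanishes; zeroing S's R-weight and renormalizing leaves P, Q-weights 1/4 : 1/4 → (1/2, 1/2).
So T = (1/2)·P + (1/2)·Q = (11/2, -3).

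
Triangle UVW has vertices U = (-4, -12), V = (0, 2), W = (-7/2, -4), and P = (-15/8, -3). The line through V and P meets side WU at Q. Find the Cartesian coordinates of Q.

(-15/4, -8)

Barycentric coordinates of P with respect to UVW: (1/4, 1/2, 1/4).
On side WU the V-coordinate is zero; dropping P's V-weight 1/2 and renormalizing the remaining 1/4 : 1/4 gives weights 1/2, 1/2 on W, U.
Q = (1/2)·(-7/2, -4) + (1/2)·(-4, -12) = (-15/4, -8).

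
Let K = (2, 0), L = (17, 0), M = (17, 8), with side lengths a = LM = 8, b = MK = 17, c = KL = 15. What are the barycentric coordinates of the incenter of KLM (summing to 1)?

The incenter has barycentric coordinates proportional to the opposite side lengths: (8 : 17 : 15).
Normalizing by 8+17+15 = 40 gives (1/5, 17/40, 3/8).

(1/5, 17/40, 3/8)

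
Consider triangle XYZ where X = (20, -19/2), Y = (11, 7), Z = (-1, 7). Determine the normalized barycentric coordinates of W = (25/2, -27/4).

Signed area of the reference triangle: [XYZ] = ½·(20·(7−7) + 11·(7−(-19/2)) + (-1)·(-19/2−7)) = ½·(0 + 363/2 + 33/2) = 99.
[WYZ] = ½·((25/2)·(7−7) + 11·(7−(-27/4)) + (-1)·(-27/4−7)) = ½·(0 + 605/4 + 55/4) = 165/2, so the X-coordinate is (165/2)/99 = 5/6.
[XWZ] = ½·(20·(-27/4−7) + (25/2)·(7−(-19/2)) + (-1)·(-19/2−(-27/4))) = ½·(-275 + 825/4 + 11/4) = -33, so the Y-coordinate is -1/3.
[XYW] = ½·(20·(7−(-27/4)) + 11·(-27/4−(-19/2)) + (25/2)·(-19/2−7)) = ½·(275 + 121/4 − 825/4) = 99/2, so the Z-coordinate is 1/2.
Check: 5/6 − 1/3 + 1/2 = 1.

(5/6, -1/3, 1/2)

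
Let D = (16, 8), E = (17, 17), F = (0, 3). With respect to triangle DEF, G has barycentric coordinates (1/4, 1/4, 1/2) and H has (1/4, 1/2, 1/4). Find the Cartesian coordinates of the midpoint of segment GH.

Barycentric coordinates of the midpoint are the average: (1/4, 3/8, 3/8).
Converting: (1/4)·D + (3/8)·E + (3/8)·F = (83/8, 19/2).

(83/8, 19/2)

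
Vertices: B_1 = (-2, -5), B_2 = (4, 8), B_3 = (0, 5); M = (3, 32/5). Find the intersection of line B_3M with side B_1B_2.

(10/3, 59/9)

Barycentric coordinates of M with respect to B_1B_2B_3: (1/10, 4/5, 1/10).
On side B_1B_2 the B_3-coordinate is zero; dropping M's B_3-weight 1/10 and renormalizing the remaining 1/10 : 4/5 gives weights 1/9, 8/9 on B_1, B_2.
N = (1/9)·(-2, -5) + (8/9)·(4, 8) = (10/3, 59/9).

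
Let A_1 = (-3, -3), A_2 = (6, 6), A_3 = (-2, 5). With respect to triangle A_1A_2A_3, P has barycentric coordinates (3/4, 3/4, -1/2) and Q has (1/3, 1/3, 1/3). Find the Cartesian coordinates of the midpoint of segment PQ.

(43/24, 29/24)

Barycentric coordinates of the midpoint are the average: (13/24, 13/24, -1/12).
Converting: (13/24)·A_1 + (13/24)·A_2 + (-1/12)·A_3 = (43/24, 29/24).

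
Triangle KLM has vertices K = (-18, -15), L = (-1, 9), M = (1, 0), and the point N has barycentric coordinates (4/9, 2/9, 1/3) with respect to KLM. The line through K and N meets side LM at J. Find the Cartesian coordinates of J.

Line KN meets LM where the K-coordinate vanishes; zeroing N's K-weight and renormalizing leaves L, M-weights 2/9 : 1/3 → (2/5, 3/5).
So J = (2/5)·L + (3/5)·M = (1/5, 18/5).

(1/5, 18/5)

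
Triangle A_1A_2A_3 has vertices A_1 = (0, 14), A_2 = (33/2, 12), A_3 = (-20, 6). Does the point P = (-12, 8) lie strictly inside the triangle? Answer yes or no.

Barycentric coordinates of P: (25/172, 6/43, 123/172).
The three coordinates are positive, positive, positive; a point is interior exactly when all three are positive.

yes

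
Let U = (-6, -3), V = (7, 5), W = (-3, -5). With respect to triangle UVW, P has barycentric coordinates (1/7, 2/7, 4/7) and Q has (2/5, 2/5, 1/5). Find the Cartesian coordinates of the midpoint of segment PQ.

Barycentric coordinates of the midpoint are the average: (19/70, 12/35, 27/70).
Converting: (19/70)·U + (12/35)·V + (27/70)·W = (-27/70, -36/35).

(-27/70, -36/35)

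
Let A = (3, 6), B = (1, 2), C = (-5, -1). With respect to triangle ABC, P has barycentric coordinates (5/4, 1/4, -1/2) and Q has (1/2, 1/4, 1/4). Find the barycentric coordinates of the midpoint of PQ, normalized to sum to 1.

Since both coordinate triples sum to 1, the midpoint's barycentrics are the componentwise average.
(5/4+1/2)/2 = 7/8; similarly 1/4 and -1/8.

(7/8, 1/4, -1/8)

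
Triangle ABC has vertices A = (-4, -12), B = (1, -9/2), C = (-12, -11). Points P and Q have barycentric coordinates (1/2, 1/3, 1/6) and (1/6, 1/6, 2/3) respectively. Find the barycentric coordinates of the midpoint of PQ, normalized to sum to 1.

Since both coordinate triples sum to 1, the midpoint's barycentrics are the componentwise average.
(1/2+1/6)/2 = 1/3; similarly 1/4 and 5/12.

(1/3, 1/4, 5/12)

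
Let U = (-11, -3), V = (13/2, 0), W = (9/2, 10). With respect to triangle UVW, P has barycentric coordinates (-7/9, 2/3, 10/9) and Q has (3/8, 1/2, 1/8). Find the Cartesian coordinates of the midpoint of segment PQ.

(2531/288, 977/144)

Barycentric coordinates of the midpoint are the average: (-29/144, 7/12, 89/144).
Converting: (-29/144)·U + (7/12)·V + (89/144)·W = (2531/288, 977/144).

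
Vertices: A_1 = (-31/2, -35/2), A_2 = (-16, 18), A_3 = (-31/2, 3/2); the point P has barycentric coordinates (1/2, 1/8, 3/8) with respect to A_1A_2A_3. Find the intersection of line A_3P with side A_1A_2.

(-78/5, -52/5)

Line A_3P meets A_1A_2 where the A_3-coordinate vanishes; zeroing P's A_3-weight and renormalizing leaves A_1, A_2-weights 1/2 : 1/8 → (4/5, 1/5).
So Q = (4/5)·A_1 + (1/5)·A_2 = (-78/5, -52/5).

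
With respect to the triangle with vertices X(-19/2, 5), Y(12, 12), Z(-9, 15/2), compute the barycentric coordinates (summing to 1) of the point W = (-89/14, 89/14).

Signed area of the reference triangle: [XYZ] = ½·((-19/2)·(12−(15/2)) + 12·(15/2−5) + (-9)·(5−12)) = ½·(-171/4 + 30 + 63) = 201/8.
[WYZ] = ½·((-89/14)·(12−(15/2)) + 12·(15/2−(89/14)) + (-9)·(89/14−12)) = ½·(-801/28 + 96/7 + 711/14) = 1005/56, so the X-coordinate is (1005/56)/(201/8) = 5/7.
[XWZ] = ½·((-19/2)·(89/14−(15/2)) + (-89/14)·(15/2−5) + (-9)·(5−(89/14))) = ½·(76/7 − 445/28 + 171/14) = 201/56, so the Y-coordinate is 1/7.
[XYW] = ½·((-19/2)·(12−(89/14)) + 12·(89/14−5) + (-89/14)·(5−12)) = ½·(-1501/28 + 114/7 + 89/2) = 201/56, so the Z-coordinate is 1/7.

(5/7, 1/7, 1/7)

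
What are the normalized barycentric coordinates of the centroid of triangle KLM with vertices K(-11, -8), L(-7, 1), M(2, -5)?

(1/3, 1/3, 1/3)

The centroid is the average of the vertices, so each weight is 1/3.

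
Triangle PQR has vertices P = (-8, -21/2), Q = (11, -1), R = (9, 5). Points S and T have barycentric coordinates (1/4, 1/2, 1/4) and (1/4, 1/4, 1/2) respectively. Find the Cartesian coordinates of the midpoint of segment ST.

(11/2, -9/8)

Barycentric coordinates of the midpoint are the average: (1/4, 3/8, 3/8).
Converting: (1/4)·P + (3/8)·Q + (3/8)·R = (11/2, -9/8).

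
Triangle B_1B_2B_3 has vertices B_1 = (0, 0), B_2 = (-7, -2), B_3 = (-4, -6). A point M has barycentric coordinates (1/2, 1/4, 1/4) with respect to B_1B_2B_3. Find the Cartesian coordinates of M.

M = (1/2)·B_1 + (1/4)·B_2 + (1/4)·B_3.
x-coordinate: (1/2)·0 + (1/4)·(-7) + (1/4)·(-4) = -11/4.
y-coordinate: (1/2)·0 + (1/4)·(-2) + (1/4)·(-6) = -2.

(-11/4, -2)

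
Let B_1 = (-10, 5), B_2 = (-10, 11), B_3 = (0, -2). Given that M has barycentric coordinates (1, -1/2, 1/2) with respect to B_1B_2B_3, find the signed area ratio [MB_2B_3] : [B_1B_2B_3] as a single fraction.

The signed ratio [MB_2B_3]/[B_1B_2B_3] equals the barycentric coordinate of M at vertex B_1, which is 1.

1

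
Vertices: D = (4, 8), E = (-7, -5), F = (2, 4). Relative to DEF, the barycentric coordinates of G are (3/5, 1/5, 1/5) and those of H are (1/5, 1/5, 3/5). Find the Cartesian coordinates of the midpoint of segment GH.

Barycentric coordinates of the midpoint are the average: (2/5, 1/5, 2/5).
Converting: (2/5)·D + (1/5)·E + (2/5)·F = (1, 19/5).

(1, 19/5)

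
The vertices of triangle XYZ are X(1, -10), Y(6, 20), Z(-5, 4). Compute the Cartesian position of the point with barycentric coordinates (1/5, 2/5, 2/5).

(3/5, 38/5)

W = (1/5)·X + (2/5)·Y + (2/5)·Z.
x-coordinate: (1/5)·1 + (2/5)·6 + (2/5)·(-5) = 3/5.
y-coordinate: (1/5)·(-10) + (2/5)·20 + (2/5)·4 = 38/5.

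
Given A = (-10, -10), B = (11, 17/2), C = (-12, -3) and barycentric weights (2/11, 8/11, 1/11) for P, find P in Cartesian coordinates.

P = (2/11)·A + (8/11)·B + (1/11)·C.
x-coordinate: (2/11)·(-10) + (8/11)·11 + (1/11)·(-12) = 56/11.
y-coordinate: (2/11)·(-10) + (8/11)·(17/2) + (1/11)·(-3) = 45/11.

(56/11, 45/11)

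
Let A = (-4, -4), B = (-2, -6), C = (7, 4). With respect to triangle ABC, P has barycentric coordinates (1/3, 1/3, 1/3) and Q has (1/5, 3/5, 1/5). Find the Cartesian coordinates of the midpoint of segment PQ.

Barycentric coordinates of the midpoint are the average: (4/15, 7/15, 4/15).
Converting: (4/15)·A + (7/15)·B + (4/15)·C = (-2/15, -14/5).

(-2/15, -14/5)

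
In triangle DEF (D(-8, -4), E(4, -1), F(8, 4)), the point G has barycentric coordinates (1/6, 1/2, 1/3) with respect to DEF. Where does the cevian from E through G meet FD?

Line EG meets FD where the E-coordinate vanishes; zeroing G's E-weight and renormalizing leaves F, D-weights 1/3 : 1/6 → (2/3, 1/3).
So H = (2/3)·F + (1/3)·D = (8/3, 4/3).

(8/3, 4/3)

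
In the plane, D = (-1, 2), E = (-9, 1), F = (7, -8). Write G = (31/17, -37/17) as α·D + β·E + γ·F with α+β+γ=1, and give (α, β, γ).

(9/17, 1/17, 7/17)

Signed area of the reference triangle: [DEF] = ½·((-1)·(1−(-8)) + (-9)·(-8−2) + 7·(2−1)) = ½·(-9 + 90 + 7) = 44.
[GEF] = ½·((31/17)·(1−(-8)) + (-9)·(-8−(-37/17)) + 7·(-37/17−1)) = ½·(279/17 + 891/17 − 378/17) = 396/17, so the D-coordinate is (396/17)/44 = 9/17.
[DGF] = ½·((-1)·(-37/17−(-8)) + (31/17)·(-8−2) + 7·(2−(-37/17))) = ½·(-99/17 − 310/17 + 497/17) = 44/17, so the E-coordinate is 1/17.
[DEG] = ½·((-1)·(1−(-37/17)) + (-9)·(-37/17−2) + (31/17)·(2−1)) = ½·(-54/17 + 639/17 + 31/17) = 308/17, so the F-coordinate is 7/17.
Check: 9/17 + 1/17 + 7/17 = 1.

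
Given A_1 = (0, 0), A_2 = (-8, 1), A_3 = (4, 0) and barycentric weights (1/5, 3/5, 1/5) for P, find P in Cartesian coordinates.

P = (1/5)·A_1 + (3/5)·A_2 + (1/5)·A_3.
x-coordinate: (1/5)·0 + (3/5)·(-8) + (1/5)·4 = -4.
y-coordinate: (1/5)·0 + (3/5)·1 + (1/5)·0 = 3/5.

(-4, 3/5)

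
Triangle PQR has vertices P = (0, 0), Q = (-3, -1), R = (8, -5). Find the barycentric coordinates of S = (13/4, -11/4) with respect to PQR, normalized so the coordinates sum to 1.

Signed area of the reference triangle: [PQR] = ½·(0·(-1−(-5)) + (-3)·(-5−0) + 8·(0−(-1))) = ½·(0 + 15 + 8) = 23/2.
[SQR] = ½·((13/4)·(-1−(-5)) + (-3)·(-5−(-11/4)) + 8·(-11/4−(-1))) = ½·(13 + 27/4 − 14) = 23/8, so the P-coordinate is (23/8)/(23/2) = 1/4.
[PSR] = ½·(0·(-11/4−(-5)) + (13/4)·(-5−0) + 8·(0−(-11/4))) = ½·(0 − 65/4 + 22) = 23/8, so the Q-coordinate is 1/4.
[PQS] = ½·(0·(-1−(-11/4)) + (-3)·(-11/4−0) + (13/4)·(0−(-1))) = ½·(0 + 33/4 + 13/4) = 23/4, so the R-coordinate is 1/2.

(1/4, 1/4, 1/2)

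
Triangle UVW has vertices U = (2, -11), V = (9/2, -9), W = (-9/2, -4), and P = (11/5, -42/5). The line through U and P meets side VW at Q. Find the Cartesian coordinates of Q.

Barycentric coordinates of P with respect to UVW: (1/5, 3/5, 1/5).
On side VW the U-coordinate is zero; dropping P's U-weight 1/5 and renormalizing the remaining 3/5 : 1/5 gives weights 3/4, 1/4 on V, W.
Q = (3/4)·(9/2, -9) + (1/4)·(-9/2, -4) = (9/4, -31/4).

(9/4, -31/4)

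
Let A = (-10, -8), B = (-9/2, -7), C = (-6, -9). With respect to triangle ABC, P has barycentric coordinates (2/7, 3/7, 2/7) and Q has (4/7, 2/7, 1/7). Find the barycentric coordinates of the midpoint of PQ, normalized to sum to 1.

(3/7, 5/14, 3/14)

Since both coordinate triples sum to 1, the midpoint's barycentrics are the componentwise average.
(2/7+4/7)/2 = 3/7; similarly 5/14 and 3/14.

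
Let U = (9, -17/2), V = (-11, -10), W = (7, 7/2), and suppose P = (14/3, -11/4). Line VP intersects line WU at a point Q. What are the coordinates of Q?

(39/5, -13/10)

Barycentric coordinates of P with respect to UVW: (1/3, 1/6, 1/2).
On side WU the V-coordinate is zero; dropping P's V-weight 1/6 and renormalizing the remaining 1/2 : 1/3 gives weights 3/5, 2/5 on W, U.
Q = (3/5)·(7, 7/2) + (2/5)·(9, -17/2) = (39/5, -13/10).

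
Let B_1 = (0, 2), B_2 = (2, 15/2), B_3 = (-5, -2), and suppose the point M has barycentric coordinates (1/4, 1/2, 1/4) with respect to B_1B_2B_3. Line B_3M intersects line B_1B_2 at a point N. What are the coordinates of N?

(4/3, 17/3)

Line B_3M meets B_1B_2 where the B_3-coordinate vanishes; zeroing M's B_3-weight and renormalizing leaves B_1, B_2-weights 1/4 : 1/2 → (1/3, 2/3).
So N = (1/3)·B_1 + (2/3)·B_2 = (4/3, 17/3).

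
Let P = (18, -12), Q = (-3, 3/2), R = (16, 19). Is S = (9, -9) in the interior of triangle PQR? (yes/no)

Barycentric coordinates of S: (21/32, 7/16, -3/32).
The three coordinates are positive, positive, negative; a point is interior exactly when all three are positive.

no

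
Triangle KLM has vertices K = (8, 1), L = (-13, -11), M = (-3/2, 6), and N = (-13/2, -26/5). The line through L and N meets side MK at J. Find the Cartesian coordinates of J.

Barycentric coordinates of N with respect to KLM: (1/5, 3/5, 1/5).
On side MK the L-coordinate is zero; dropping N's L-weight 3/5 and renormalizing the remaining 1/5 : 1/5 gives weights 1/2, 1/2 on M, K.
J = (1/2)·(-3/2, 6) + (1/2)·(8, 1) = (13/4, 7/2).

(13/4, 7/2)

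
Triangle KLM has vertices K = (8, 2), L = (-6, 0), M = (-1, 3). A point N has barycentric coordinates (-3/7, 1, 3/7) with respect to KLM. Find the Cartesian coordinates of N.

N = (-3/7)·K + 1·L + (3/7)·M.
x-coordinate: (-3/7)·8 + 1·(-6) + (3/7)·(-1) = -69/7.
y-coordinate: (-3/7)·2 + 1·0 + (3/7)·3 = 3/7.

(-69/7, 3/7)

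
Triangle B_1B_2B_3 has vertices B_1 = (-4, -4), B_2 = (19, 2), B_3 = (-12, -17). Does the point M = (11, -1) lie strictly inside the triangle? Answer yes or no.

Barycentric coordinates of M: (59/251, 171/251, 21/251).
The three coordinates are positive, positive, positive; a point is interior exactly when all three are positive.

yes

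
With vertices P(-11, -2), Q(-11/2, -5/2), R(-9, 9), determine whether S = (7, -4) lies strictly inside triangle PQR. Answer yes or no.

Barycentric coordinates of S: (-277/123, 404/123, -4/123).
The three coordinates are negative, positive, negative; a point is interior exactly when all three are positive.

no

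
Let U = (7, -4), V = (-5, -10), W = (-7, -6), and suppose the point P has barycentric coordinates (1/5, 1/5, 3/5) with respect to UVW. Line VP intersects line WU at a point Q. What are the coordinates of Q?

(-7/2, -11/2)

Line VP meets WU where the V-coordinate vanishes; zeroing P's V-weight and renormalizing leaves W, U-weights 3/5 : 1/5 → (3/4, 1/4).
So Q = (3/4)·W + (1/4)·U = (-7/2, -11/2).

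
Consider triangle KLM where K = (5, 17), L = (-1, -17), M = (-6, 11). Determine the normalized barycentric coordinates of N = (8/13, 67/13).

Signed area of the reference triangle: [KLM] = ½·(5·(-17−11) + (-1)·(11−17) + (-6)·(17−(-17))) = ½·(-140 + 6 − 204) = -169.
[NLM] = ½·((8/13)·(-17−11) + (-1)·(11−(67/13)) + (-6)·(67/13−(-17))) = ½·(-224/13 − 76/13 − 1728/13) = -78, so the K-coordinate is (-78)/(-169) = 6/13.
[KNM] = ½·(5·(67/13−11) + (8/13)·(11−17) + (-6)·(17−(67/13))) = ½·(-380/13 − 48/13 − 924/13) = -52, so the L-coordinate is 4/13.
[KLN] = ½·(5·(-17−(67/13)) + (-1)·(67/13−17) + (8/13)·(17−(-17))) = ½·(-1440/13 + 154/13 + 272/13) = -39, so the M-coordinate is 3/13.

(6/13, 4/13, 3/13)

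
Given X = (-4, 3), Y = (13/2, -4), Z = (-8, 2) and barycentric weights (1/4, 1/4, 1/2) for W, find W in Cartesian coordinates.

(-27/8, 3/4)

W = (1/4)·X + (1/4)·Y + (1/2)·Z.
x-coordinate: (1/4)·(-4) + (1/4)·(13/2) + (1/2)·(-8) = -27/8.
y-coordinate: (1/4)·3 + (1/4)·(-4) + (1/2)·2 = 3/4.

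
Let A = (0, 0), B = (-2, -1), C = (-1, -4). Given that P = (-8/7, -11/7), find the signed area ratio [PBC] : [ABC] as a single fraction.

2/7

[ABC] = ½·(0·(-1−(-4)) + (-2)·(-4−0) + (-1)·(0−(-1))) = ½·(0 + 8 − 1) = 7/2.
[PBC] = ½·((-8/7)·(-1−(-4)) + (-2)·(-4−(-11/7)) + (-1)·(-11/7−(-1))) = ½·(-24/7 + 34/7 + 4/7) = 1, so the ratio is 1/(7/2) = 2/7.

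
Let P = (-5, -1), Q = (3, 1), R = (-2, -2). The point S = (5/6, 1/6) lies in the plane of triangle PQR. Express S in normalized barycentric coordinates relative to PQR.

(1/6, 2/3, 1/6)

Signed area of the reference triangle: [PQR] = ½·((-5)·(1−(-2)) + 3·(-2−(-1)) + (-2)·(-1−1)) = ½·(-15 − 3 + 4) = -7.
[SQR] = ½·((5/6)·(1−(-2)) + 3·(-2−(1/6)) + (-2)·(1/6−1)) = ½·(5/2 − 13/2 + 5/3) = -7/6, so the P-coordinate is (-7/6)/(-7) = 1/6.
[PSR] = ½·((-5)·(1/6−(-2)) + (5/6)·(-2−(-1)) + (-2)·(-1−(1/6))) = ½·(-65/6 − 5/6 + 7/3) = -14/3, so the Q-coordinate is 2/3.
[PQS] = ½·((-5)·(1−(1/6)) + 3·(1/6−(-1)) + (5/6)·(-1−1)) = ½·(-25/6 + 7/2 − 5/3) = -7/6, so the R-coordinate is 1/6.
Check: 1/6 + 2/3 + 1/6 = 1.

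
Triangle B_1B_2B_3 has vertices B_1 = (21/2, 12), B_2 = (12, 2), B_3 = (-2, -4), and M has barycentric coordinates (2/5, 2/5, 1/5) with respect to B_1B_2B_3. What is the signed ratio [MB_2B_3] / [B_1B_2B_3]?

2/5

The signed ratio [MB_2B_3]/[B_1B_2B_3] equals the barycentric coordinate of M at vertex B_1, which is 2/5.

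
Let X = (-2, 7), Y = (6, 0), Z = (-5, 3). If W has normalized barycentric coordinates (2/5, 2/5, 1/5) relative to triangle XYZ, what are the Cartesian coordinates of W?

(3/5, 17/5)

W = (2/5)·X + (2/5)·Y + (1/5)·Z.
x-coordinate: (2/5)·(-2) + (2/5)·6 + (1/5)·(-5) = 3/5.
y-coordinate: (2/5)·7 + (2/5)·0 + (1/5)·3 = 17/5.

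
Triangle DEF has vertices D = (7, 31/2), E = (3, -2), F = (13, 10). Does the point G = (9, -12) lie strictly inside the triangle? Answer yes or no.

no

Barycentric coordinates of G: (-172/127, 154/127, 145/127).
The three coordinates are negative, positive, positive; a point is interior exactly when all three are positive.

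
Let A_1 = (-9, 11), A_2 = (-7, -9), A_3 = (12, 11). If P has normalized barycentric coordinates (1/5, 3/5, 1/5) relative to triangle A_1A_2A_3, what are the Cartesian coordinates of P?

(-18/5, -1)

P = (1/5)·A_1 + (3/5)·A_2 + (1/5)·A_3.
x-coordinate: (1/5)·(-9) + (3/5)·(-7) + (1/5)·12 = -18/5.
y-coordinate: (1/5)·11 + (3/5)·(-9) + (1/5)·11 = -1.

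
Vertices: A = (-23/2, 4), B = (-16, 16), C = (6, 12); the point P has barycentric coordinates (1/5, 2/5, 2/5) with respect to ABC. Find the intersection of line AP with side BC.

Line AP meets BC where the A-coordinate vanishes; zeroing P's A-weight and renormalizing leaves B, C-weights 2/5 : 2/5 → (1/2, 1/2).
So Q = (1/2)·B + (1/2)·C = (-5, 14).

(-5, 14)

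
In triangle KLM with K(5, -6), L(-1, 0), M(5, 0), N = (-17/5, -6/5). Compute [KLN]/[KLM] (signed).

[KLM] = ½·(5·(0−0) + (-1)·(0−(-6)) + 5·(-6−0)) = ½·(0 − 6 − 30) = -18.
[KLN] = ½·(5·(0−(-6/5)) + (-1)·(-6/5−(-6)) + (-17/5)·(-6−0)) = ½·(6 − 24/5 + 102/5) = 54/5, so the ratio is (54/5)/(-18) = -3/5.

-3/5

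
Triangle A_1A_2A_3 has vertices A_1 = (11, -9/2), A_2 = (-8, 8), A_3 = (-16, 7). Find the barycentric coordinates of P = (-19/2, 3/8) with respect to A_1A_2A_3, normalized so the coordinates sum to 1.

(1/2, -7/8, 11/8)

Signed area of the reference triangle: [A_1A_2A_3] = ½·(11·(8−7) + (-8)·(7−(-9/2)) + (-16)·(-9/2−8)) = ½·(11 − 92 + 200) = 119/2.
[PA_2A_3] = ½·((-19/2)·(8−7) + (-8)·(7−(3/8)) + (-16)·(3/8−8)) = ½·(-19/2 − 53 + 122) = 119/4, so the A_1-coordinate is (119/4)/(119/2) = 1/2.
[A_1PA_3] = ½·(11·(3/8−7) + (-19/2)·(7−(-9/2)) + (-16)·(-9/2−(3/8))) = ½·(-583/8 − 437/4 + 78) = -833/16, so the A_2-coordinate is -7/8.
[A_1A_2P] = ½·(11·(8−(3/8)) + (-8)·(3/8−(-9/2)) + (-19/2)·(-9/2−8)) = ½·(671/8 − 39 + 475/4) = 1309/16, so the A_3-coordinate is 11/8.
Check: 1/2 − 7/8 + 11/8 = 1.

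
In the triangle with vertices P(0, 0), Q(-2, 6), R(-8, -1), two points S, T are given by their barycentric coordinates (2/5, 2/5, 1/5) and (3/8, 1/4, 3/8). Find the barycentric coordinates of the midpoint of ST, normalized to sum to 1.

Since both coordinate triples sum to 1, the midpoint's barycentrics are the componentwise average.
(2/5+3/8)/2 = 31/80; similarly 13/40 and 23/80.

(31/80, 13/40, 23/80)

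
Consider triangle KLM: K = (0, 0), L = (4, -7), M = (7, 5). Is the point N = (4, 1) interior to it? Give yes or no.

yes

Barycentric coordinates of N: (8/23, 13/69, 32/69).
The three coordinates are positive, positive, positive; a point is interior exactly when all three are positive.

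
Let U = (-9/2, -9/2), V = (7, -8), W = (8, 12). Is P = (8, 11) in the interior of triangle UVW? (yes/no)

no

Barycentric coordinates of P: (-2/467, 25/467, 444/467).
The three coordinates are negative, positive, positive; a point is interior exactly when all three are positive.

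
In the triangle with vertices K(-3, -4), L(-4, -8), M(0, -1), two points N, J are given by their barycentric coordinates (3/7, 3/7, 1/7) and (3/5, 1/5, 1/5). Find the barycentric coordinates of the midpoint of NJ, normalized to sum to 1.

(18/35, 11/35, 6/35)

Since both coordinate triples sum to 1, the midpoint's barycentrics are the componentwise average.
(3/7+3/5)/2 = 18/35; similarly 11/35 and 6/35.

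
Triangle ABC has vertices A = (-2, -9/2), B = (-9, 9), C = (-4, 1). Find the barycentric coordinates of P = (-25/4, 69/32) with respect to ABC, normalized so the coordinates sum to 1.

Signed area of the reference triangle: [ABC] = ½·((-2)·(9−1) + (-9)·(1−(-9/2)) + (-4)·(-9/2−9)) = ½·(-16 − 99/2 + 54) = -23/4.
[PBC] = ½·((-25/4)·(9−1) + (-9)·(1−(69/32)) + (-4)·(69/32−9)) = ½·(-50 + 333/32 + 219/8) = -391/64, so the A-coordinate is (-391/64)/(-23/4) = 17/16.
[APC] = ½·((-2)·(69/32−1) + (-25/4)·(1−(-9/2)) + (-4)·(-9/2−(69/32))) = ½·(-37/16 − 275/8 + 213/8) = -161/32, so the B-coordinate is 7/8.
[ABP] = ½·((-2)·(9−(69/32)) + (-9)·(69/32−(-9/2)) + (-25/4)·(-9/2−9)) = ½·(-219/16 − 1917/32 + 675/8) = 345/64, so the C-coordinate is -15/16.
Check: 17/16 + 7/8 − 15/16 = 1.

(17/16, 7/8, -15/16)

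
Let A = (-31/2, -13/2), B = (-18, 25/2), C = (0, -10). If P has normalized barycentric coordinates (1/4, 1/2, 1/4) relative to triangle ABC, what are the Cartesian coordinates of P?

P = (1/4)·A + (1/2)·B + (1/4)·C.
x-coordinate: (1/4)·(-31/2) + (1/2)·(-18) + (1/4)·0 = -103/8.
y-coordinate: (1/4)·(-13/2) + (1/2)·(25/2) + (1/4)·(-10) = 17/8.

(-103/8, 17/8)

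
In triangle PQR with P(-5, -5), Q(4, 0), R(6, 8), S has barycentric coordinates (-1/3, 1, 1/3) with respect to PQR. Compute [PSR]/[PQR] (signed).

The signed ratio [PSR]/[PQR] equals the barycentric coordinate of S at vertex Q, which is 1.

1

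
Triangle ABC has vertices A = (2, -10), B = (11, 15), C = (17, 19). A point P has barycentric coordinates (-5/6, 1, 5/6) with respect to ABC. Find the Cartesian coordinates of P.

P = (-5/6)·A + 1·B + (5/6)·C.
x-coordinate: (-5/6)·2 + 1·11 + (5/6)·17 = 47/2.
y-coordinate: (-5/6)·(-10) + 1·15 + (5/6)·19 = 235/6.

(47/2, 235/6)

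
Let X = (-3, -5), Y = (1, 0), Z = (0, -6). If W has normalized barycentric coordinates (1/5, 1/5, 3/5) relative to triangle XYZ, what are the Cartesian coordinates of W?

W = (1/5)·X + (1/5)·Y + (3/5)·Z.
x-coordinate: (1/5)·(-3) + (1/5)·1 + (3/5)·0 = -2/5.
y-coordinate: (1/5)·(-5) + (1/5)·0 + (3/5)·(-6) = -23/5.

(-2/5, -23/5)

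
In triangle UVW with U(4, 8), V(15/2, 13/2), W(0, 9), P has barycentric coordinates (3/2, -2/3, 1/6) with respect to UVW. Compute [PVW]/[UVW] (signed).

3/2

The signed ratio [PVW]/[UVW] equals the barycentric coordinate of P at vertex U, which is 3/2.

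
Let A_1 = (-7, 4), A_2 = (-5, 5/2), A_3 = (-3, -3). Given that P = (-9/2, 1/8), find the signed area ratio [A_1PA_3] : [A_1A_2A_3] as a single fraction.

[A_1A_2A_3] = ½·((-7)·(5/2−(-3)) + (-5)·(-3−4) + (-3)·(4−(5/2))) = ½·(-77/2 + 35 − 9/2) = -4.
[A_1PA_3] = ½·((-7)·(1/8−(-3)) + (-9/2)·(-3−4) + (-3)·(4−(1/8))) = ½·(-175/8 + 63/2 − 93/8) = -1, so the ratio is (-1)/(-4) = 1/4.

1/4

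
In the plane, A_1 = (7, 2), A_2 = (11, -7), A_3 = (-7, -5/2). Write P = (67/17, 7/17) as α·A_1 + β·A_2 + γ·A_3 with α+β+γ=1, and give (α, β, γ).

(12/17, 1/17, 4/17)

Signed area of the reference triangle: [A_1A_2A_3] = ½·(7·(-7−(-5/2)) + 11·(-5/2−2) + (-7)·(2−(-7))) = ½·(-63/2 − 99/2 − 63) = -72.
[PA_2A_3] = ½·((67/17)·(-7−(-5/2)) + 11·(-5/2−(7/17)) + (-7)·(7/17−(-7))) = ½·(-603/34 − 1089/34 − 882/17) = -864/17, so the A_1-coordinate is (-864/17)/(-72) = 12/17.
[A_1PA_3] = ½·(7·(7/17−(-5/2)) + (67/17)·(-5/2−2) + (-7)·(2−(7/17))) = ½·(693/34 − 603/34 − 189/17) = -72/17, so the A_2-coordinate is 1/17.
[A_1A_2P] = ½·(7·(-7−(7/17)) + 11·(7/17−2) + (67/17)·(2−(-7))) = ½·(-882/17 − 297/17 + 603/17) = -288/17, so the A_3-coordinate is 4/17.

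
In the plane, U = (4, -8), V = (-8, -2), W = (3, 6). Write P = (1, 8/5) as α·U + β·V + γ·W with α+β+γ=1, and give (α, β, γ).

Signed area of the reference triangle: [UVW] = ½·(4·(-2−6) + (-8)·(6−(-8)) + 3·(-8−(-2))) = ½·(-32 − 112 − 18) = -81.
[PVW] = ½·(1·(-2−6) + (-8)·(6−(8/5)) + 3·(8/5−(-2))) = ½·(-8 − 176/5 + 54/5) = -81/5, so the U-coordinate is (-81/5)/(-81) = 1/5.
[UPW] = ½·(4·(8/5−6) + 1·(6−(-8)) + 3·(-8−(8/5))) = ½·(-88/5 + 14 − 144/5) = -81/5, so the V-coordinate is 1/5.
[UVP] = ½·(4·(-2−(8/5)) + (-8)·(8/5−(-8)) + 1·(-8−(-2))) = ½·(-72/5 − 384/5 − 6) = -243/5, so the W-coordinate is 3/5.

(1/5, 1/5, 3/5)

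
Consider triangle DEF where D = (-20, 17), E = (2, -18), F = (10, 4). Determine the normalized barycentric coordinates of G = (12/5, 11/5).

(1/5, 1/5, 3/5)

Signed area of the reference triangle: [DEF] = ½·((-20)·(-18−4) + 2·(4−17) + 10·(17−(-18))) = ½·(440 − 26 + 350) = 382.
[GEF] = ½·((12/5)·(-18−4) + 2·(4−(11/5)) + 10·(11/5−(-18))) = ½·(-264/5 + 18/5 + 202) = 382/5, so the D-coordinate is (382/5)/382 = 1/5.
[DGF] = ½·((-20)·(11/5−4) + (12/5)·(4−17) + 10·(17−(11/5))) = ½·(36 − 156/5 + 148) = 382/5, so the E-coordinate is 1/5.
[DEG] = ½·((-20)·(-18−(11/5)) + 2·(11/5−17) + (12/5)·(17−(-18))) = ½·(404 − 148/5 + 84) = 1146/5, so the F-coordinate is 3/5.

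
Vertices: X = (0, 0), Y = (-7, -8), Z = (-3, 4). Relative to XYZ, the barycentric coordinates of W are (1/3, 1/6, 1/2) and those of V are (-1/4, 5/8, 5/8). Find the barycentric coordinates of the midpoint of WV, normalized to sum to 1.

(1/24, 19/48, 9/16)

Since both coordinate triples sum to 1, the midpoint's barycentrics are the componentwise average.
(1/3+-1/4)/2 = 1/24; similarly 19/48 and 9/16.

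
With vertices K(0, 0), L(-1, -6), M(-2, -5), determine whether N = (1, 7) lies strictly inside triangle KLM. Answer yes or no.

no

Barycentric coordinates of N: (15/7, -9/7, 1/7).
The three coordinates are positive, negative, positive; a point is interior exactly when all three are positive.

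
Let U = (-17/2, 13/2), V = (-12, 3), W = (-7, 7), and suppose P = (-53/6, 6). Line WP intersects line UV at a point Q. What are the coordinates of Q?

Barycentric coordinates of P with respect to UVW: (2/3, 1/6, 1/6).
On side UV the W-coordinate is zero; dropping P's W-weight 1/6 and renormalizing the remaining 2/3 : 1/6 gives weights 4/5, 1/5 on U, V.
Q = (4/5)·(-17/2, 13/2) + (1/5)·(-12, 3) = (-46/5, 29/5).

(-46/5, 29/5)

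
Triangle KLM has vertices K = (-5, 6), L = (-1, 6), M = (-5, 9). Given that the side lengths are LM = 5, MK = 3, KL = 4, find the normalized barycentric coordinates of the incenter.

The incenter has barycentric coordinates proportional to the opposite side lengths: (5 : 3 : 4).
Normalizing by 5+3+4 = 12 gives (5/12, 1/4, 1/3).

(5/12, 1/4, 1/3)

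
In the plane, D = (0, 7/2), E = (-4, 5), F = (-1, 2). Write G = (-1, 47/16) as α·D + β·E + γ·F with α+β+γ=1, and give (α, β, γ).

Signed area of the reference triangle: [DEF] = ½·(0·(5−2) + (-4)·(2−(7/2)) + (-1)·(7/2−5)) = ½·(0 + 6 + 3/2) = 15/4.
[GEF] = ½·((-1)·(5−2) + (-4)·(2−(47/16)) + (-1)·(47/16−5)) = ½·(-3 + 15/4 + 33/16) = 45/32, so the D-coordinate is (45/32)/(15/4) = 3/8.
[DGF] = ½·(0·(47/16−2) + (-1)·(2−(7/2)) + (-1)·(7/2−(47/16))) = ½·(0 + 3/2 − 9/16) = 15/32, so the E-coordinate is 1/8.
[DEG] = ½·(0·(5−(47/16)) + (-4)·(47/16−(7/2)) + (-1)·(7/2−5)) = ½·(0 + 9/4 + 3/2) = 15/8, so the F-coordinate is 1/2.
Check: 3/8 + 1/8 + 1/2 = 1.

(3/8, 1/8, 1/2)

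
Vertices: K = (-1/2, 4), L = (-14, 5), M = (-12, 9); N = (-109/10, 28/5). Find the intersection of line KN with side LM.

(-27/2, 6)

Barycentric coordinates of N with respect to KLM: (1/5, 3/5, 1/5).
On side LM the K-coordinate is zero; dropping N's K-weight 1/5 and renormalizing the remaining 3/5 : 1/5 gives weights 3/4, 1/4 on L, M.
J = (3/4)·(-14, 5) + (1/4)·(-12, 9) = (-27/2, 6).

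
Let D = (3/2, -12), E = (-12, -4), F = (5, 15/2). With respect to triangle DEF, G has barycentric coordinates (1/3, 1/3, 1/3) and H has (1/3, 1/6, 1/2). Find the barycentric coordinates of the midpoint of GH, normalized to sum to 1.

Since both coordinate triples sum to 1, the midpoint's barycentrics are the componentwise average.
(1/3+1/3)/2 = 1/3; similarly 1/4 and 5/12.

(1/3, 1/4, 5/12)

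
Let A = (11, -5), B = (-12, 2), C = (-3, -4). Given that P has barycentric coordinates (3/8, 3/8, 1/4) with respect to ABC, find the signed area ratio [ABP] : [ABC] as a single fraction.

The signed ratio [ABP]/[ABC] equals the barycentric coordinate of P at vertex C, which is 1/4.

1/4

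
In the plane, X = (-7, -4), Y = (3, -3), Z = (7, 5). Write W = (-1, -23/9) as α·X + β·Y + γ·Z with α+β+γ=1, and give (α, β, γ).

(4/9, 4/9, 1/9)

Signed area of the reference triangle: [XYZ] = ½·((-7)·(-3−5) + 3·(5−(-4)) + 7·(-4−(-3))) = ½·(56 + 27 − 7) = 38.
[WYZ] = ½·((-1)·(-3−5) + 3·(5−(-23/9)) + 7·(-23/9−(-3))) = ½·(8 + 68/3 + 28/9) = 152/9, so the X-coordinate is (152/9)/38 = 4/9.
[XWZ] = ½·((-7)·(-23/9−5) + (-1)·(5−(-4)) + 7·(-4−(-23/9))) = ½·(476/9 − 9 − 91/9) = 152/9, so the Y-coordinate is 4/9.
[XYW] = ½·((-7)·(-3−(-23/9)) + 3·(-23/9−(-4)) + (-1)·(-4−(-3))) = ½·(28/9 + 13/3 + 1) = 38/9, so the Z-coordinate is 1/9.
Check: 4/9 + 4/9 + 1/9 = 1.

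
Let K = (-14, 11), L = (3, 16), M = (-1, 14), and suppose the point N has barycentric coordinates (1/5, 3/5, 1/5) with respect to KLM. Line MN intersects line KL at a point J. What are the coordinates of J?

(-5/4, 59/4)

Line MN meets KL where the M-coordinate vanishes; zeroing N's M-weight and renormalizing leaves K, L-weights 1/5 : 3/5 → (1/4, 3/4).
So J = (1/4)·K + (3/4)·L = (-5/4, 59/4).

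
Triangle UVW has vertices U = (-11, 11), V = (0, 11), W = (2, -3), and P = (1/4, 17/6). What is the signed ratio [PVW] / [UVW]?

[UVW] = ½·((-11)·(11−(-3)) + 0·(-3−11) + 2·(11−11)) = ½·(-154 + 0 + 0) = -77.
[PVW] = ½·((1/4)·(11−(-3)) + 0·(-3−(17/6)) + 2·(17/6−11)) = ½·(7/2 + 0 − 49/3) = -77/12, so the ratio is (-77/12)/(-77) = 1/12.

1/12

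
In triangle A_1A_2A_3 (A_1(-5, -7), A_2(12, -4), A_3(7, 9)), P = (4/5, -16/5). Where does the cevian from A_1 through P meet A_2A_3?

Barycentric coordinates of P with respect to A_1A_2A_3: (3/5, 1/5, 1/5).
On side A_2A_3 the A_1-coordinate is zero; dropping P's A_1-weight 3/5 and renormalizing the remaining 1/5 : 1/5 gives weights 1/2, 1/2 on A_2, A_3.
Q = (1/2)·(12, -4) + (1/2)·(7, 9) = (19/2, 5/2).

(19/2, 5/2)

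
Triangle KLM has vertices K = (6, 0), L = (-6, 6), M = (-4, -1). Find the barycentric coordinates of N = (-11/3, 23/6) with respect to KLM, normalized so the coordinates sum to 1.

Signed area of the reference triangle: [KLM] = ½·(6·(6−(-1)) + (-6)·(-1−0) + (-4)·(0−6)) = ½·(42 + 6 + 24) = 36.
[NLM] = ½·((-11/3)·(6−(-1)) + (-6)·(-1−(23/6)) + (-4)·(23/6−6)) = ½·(-77/3 + 29 + 26/3) = 6, so the K-coordinate is 6/36 = 1/6.
[KNM] = ½·(6·(23/6−(-1)) + (-11/3)·(-1−0) + (-4)·(0−(23/6))) = ½·(29 + 11/3 + 46/3) = 24, so the L-coordinate is 2/3.
[KLN] = ½·(6·(6−(23/6)) + (-6)·(23/6−0) + (-11/3)·(0−6)) = ½·(13 − 23 + 22) = 6, so the M-coordinate is 1/6.
Check: 1/6 + 2/3 + 1/6 = 1.

(1/6, 2/3, 1/6)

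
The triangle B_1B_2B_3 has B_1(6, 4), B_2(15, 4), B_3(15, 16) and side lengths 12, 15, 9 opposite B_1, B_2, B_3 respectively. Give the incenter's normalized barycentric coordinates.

(1/3, 5/12, 1/4)

The incenter has barycentric coordinates proportional to the opposite side lengths: (12 : 15 : 9).
Normalizing by 12+15+9 = 36 gives (1/3, 5/12, 1/4).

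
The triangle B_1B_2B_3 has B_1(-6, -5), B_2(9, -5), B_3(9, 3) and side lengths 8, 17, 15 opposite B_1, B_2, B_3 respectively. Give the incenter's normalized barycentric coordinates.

(1/5, 17/40, 3/8)

The incenter has barycentric coordinates proportional to the opposite side lengths: (8 : 17 : 15).
Normalizing by 8+17+15 = 40 gives (1/5, 17/40, 3/8).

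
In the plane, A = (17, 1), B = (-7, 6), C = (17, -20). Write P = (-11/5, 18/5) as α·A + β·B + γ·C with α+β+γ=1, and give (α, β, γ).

Signed area of the reference triangle: [ABC] = ½·(17·(6−(-20)) + (-7)·(-20−1) + 17·(1−6)) = ½·(442 + 147 − 85) = 252.
[PBC] = ½·((-11/5)·(6−(-20)) + (-7)·(-20−(18/5)) + 17·(18/5−6)) = ½·(-286/5 + 826/5 − 204/5) = 168/5, so the A-coordinate is (168/5)/252 = 2/15.
[APC] = ½·(17·(18/5−(-20)) + (-11/5)·(-20−1) + 17·(1−(18/5))) = ½·(2006/5 + 231/5 − 221/5) = 1008/5, so the B-coordinate is 4/5.
[ABP] = ½·(17·(6−(18/5)) + (-7)·(18/5−1) + (-11/5)·(1−6)) = ½·(204/5 − 91/5 + 11) = 84/5, so the C-coordinate is 1/15.
Check: 2/15 + 4/5 + 1/15 = 1.

(2/15, 4/5, 1/15)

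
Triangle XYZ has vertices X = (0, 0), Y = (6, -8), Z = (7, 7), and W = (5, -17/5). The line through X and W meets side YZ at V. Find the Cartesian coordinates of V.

(25/4, -17/4)

Barycentric coordinates of W with respect to XYZ: (1/5, 3/5, 1/5).
On side YZ the X-coordinate is zero; dropping W's X-weight 1/5 and renormalizing the remaining 3/5 : 1/5 gives weights 3/4, 1/4 on Y, Z.
V = (3/4)·(6, -8) + (1/4)·(7, 7) = (25/4, -17/4).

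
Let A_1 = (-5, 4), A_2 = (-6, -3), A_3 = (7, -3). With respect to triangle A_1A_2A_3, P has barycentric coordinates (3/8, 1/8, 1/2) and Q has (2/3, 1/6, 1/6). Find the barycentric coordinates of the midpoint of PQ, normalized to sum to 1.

Since both coordinate triples sum to 1, the midpoint's barycentrics are the componentwise average.
(3/8+2/3)/2 = 25/48; similarly 7/48 and 1/3.

(25/48, 7/48, 1/3)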